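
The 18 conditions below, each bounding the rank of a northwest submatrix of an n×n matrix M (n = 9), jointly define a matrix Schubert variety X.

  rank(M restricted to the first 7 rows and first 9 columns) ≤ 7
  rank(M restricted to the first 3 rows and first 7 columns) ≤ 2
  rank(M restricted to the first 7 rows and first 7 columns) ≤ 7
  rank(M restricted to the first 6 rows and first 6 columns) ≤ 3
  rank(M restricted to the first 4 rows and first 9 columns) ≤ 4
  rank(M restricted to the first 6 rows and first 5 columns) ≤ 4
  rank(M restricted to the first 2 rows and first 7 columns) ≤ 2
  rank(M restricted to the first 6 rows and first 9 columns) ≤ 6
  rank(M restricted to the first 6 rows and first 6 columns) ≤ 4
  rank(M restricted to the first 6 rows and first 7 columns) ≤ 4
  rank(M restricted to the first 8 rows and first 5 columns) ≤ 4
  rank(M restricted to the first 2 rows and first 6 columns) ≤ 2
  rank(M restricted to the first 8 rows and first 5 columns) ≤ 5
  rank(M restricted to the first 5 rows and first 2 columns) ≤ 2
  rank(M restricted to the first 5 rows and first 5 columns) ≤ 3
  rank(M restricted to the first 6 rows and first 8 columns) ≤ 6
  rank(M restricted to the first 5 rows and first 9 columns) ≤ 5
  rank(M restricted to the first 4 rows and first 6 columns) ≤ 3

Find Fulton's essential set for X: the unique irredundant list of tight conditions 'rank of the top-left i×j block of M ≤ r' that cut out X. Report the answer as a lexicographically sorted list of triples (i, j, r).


Recovering R(i,j) via the rank-extension bound from the 18 conditions:

  row 1: 1 1 1 1 1 1 1 1 1
  row 2: 1 2 2 2 2 2 2 2 2
  row 3: 1 2 2 2 2 2 2 3 3
  row 4: 1 2 3 3 3 3 3 4 4
  row 5: 1 2 3 3 3 3 4 5 5
  row 6: 1 2 3 3 3 3 4 5 6
  row 7: 1 2 3 4 4 4 5 6 7
  row 8: 1 2 3 4 4 5 6 7 8
  row 9: 1 2 3 4 5 6 7 8 9

giving w = (1, 2, 8, 3, 7, 9, 4, 6, 5) via Δ²R.

ℓ(w)=12; the 3 essential cells (i,j,r):

[(3, 7, 2), (6, 6, 3), (8, 5, 4)]


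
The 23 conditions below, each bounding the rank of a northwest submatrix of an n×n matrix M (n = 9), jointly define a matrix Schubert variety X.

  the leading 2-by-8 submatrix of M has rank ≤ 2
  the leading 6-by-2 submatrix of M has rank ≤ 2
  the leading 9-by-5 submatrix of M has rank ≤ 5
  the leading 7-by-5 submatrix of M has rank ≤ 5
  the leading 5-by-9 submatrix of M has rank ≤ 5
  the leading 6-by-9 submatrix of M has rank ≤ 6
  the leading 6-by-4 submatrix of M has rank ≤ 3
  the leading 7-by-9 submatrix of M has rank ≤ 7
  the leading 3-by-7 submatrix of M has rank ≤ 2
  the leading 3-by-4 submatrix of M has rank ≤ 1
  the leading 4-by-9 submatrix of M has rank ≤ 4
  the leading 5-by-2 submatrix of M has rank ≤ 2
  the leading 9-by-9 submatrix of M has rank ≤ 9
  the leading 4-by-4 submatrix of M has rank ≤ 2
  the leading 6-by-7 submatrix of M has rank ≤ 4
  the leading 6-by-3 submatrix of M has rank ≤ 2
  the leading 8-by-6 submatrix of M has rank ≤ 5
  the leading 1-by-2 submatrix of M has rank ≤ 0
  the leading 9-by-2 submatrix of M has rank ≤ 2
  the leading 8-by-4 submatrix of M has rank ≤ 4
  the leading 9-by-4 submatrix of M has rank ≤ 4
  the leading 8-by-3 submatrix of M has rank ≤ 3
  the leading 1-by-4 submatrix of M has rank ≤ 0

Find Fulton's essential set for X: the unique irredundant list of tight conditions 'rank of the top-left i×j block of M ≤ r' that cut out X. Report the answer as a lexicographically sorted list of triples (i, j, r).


Propagating the 23 rank bounds to every northwest block:

  R[1]: 0  0  0  0  1  1  1  1  1
  R[2]: 1  1  1  1  2  2  2  2  2
  R[3]: 1  1  1  1  2  2  2  3  3
  R[4]: 1  2  2  2  3  3  3  4  4
  R[5]: 1  2  2  3  4  4  4  5  5
  R[6]: 1  2  2  3  4  4  4  5  6
  R[7]: 1  2  3  4  5  5  5  6  7
  R[8]: 1  2  3  4  5  5  6  7  8
  R[9]: 1  2  3  4  5  6  7  8  9

second differences of R give the permutation w = (5, 1, 8, 2, 4, 9, 3, 7, 6).

Rothe diagram D(w) (14 cells), 6 SE-corners (essential conditions):

[(1, 4, 0), (3, 4, 1), (3, 7, 2), (6, 3, 2), (6, 7, 4), (8, 6, 5)]


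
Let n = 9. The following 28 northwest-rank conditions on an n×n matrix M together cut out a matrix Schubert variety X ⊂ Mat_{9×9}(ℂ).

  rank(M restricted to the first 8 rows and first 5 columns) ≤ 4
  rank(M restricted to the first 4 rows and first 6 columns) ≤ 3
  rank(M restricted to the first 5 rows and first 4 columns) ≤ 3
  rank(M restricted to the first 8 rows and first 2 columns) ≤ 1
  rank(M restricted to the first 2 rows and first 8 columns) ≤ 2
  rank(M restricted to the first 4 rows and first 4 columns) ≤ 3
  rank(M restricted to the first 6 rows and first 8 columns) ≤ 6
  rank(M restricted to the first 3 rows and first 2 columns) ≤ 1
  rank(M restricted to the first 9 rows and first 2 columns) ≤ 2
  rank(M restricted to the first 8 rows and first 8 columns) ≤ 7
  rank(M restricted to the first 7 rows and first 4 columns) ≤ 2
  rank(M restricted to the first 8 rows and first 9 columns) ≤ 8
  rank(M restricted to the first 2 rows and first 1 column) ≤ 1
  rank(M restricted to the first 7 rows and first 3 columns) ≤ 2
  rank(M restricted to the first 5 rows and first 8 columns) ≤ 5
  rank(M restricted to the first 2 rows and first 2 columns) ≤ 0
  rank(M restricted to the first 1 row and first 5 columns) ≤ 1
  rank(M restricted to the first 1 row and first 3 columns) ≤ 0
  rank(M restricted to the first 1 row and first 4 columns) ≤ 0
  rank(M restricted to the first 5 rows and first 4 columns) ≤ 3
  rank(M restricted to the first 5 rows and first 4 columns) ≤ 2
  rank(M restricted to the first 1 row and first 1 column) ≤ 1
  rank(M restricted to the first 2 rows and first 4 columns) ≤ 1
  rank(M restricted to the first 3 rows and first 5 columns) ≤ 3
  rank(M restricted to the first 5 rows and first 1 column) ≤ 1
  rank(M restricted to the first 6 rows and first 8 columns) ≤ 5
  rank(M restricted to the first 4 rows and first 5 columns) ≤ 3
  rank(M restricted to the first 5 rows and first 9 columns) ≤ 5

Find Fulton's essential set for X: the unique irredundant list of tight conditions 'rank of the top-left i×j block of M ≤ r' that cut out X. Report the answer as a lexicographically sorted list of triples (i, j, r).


Reconstructing r_w from the 28 given conditions:

  R[1]: 0 | 0 | 0 | 0 | 1 | 1 | 1 | 1 | 1
  R[2]: 0 | 0 | 1 | 1 | 2 | 2 | 2 | 2 | 2
  R[3]: 1 | 1 | 2 | 2 | 3 | 3 | 3 | 3 | 3
  R[4]: 1 | 1 | 2 | 2 | 3 | 3 | 4 | 4 | 4
  R[5]: 1 | 1 | 2 | 2 | 3 | 4 | 5 | 5 | 5
  R[6]: 1 | 1 | 2 | 2 | 3 | 4 | 5 | 5 | 6
  R[7]: 1 | 1 | 2 | 2 | 3 | 4 | 5 | 6 | 7
  R[8]: 1 | 1 | 2 | 3 | 4 | 5 | 6 | 7 | 8
  R[9]: 1 | 2 | 3 | 4 | 5 | 6 | 7 | 8 | 9

second differences of R give the permutation w = (5, 3, 1, 7, 6, 9, 8, 4, 2).

Fulton essential set (6 of the 17 Rothe cells):

[(1, 4, 0), (2, 2, 0), (4, 6, 3), (6, 8, 5), (7, 4, 2), (8, 2, 1)]


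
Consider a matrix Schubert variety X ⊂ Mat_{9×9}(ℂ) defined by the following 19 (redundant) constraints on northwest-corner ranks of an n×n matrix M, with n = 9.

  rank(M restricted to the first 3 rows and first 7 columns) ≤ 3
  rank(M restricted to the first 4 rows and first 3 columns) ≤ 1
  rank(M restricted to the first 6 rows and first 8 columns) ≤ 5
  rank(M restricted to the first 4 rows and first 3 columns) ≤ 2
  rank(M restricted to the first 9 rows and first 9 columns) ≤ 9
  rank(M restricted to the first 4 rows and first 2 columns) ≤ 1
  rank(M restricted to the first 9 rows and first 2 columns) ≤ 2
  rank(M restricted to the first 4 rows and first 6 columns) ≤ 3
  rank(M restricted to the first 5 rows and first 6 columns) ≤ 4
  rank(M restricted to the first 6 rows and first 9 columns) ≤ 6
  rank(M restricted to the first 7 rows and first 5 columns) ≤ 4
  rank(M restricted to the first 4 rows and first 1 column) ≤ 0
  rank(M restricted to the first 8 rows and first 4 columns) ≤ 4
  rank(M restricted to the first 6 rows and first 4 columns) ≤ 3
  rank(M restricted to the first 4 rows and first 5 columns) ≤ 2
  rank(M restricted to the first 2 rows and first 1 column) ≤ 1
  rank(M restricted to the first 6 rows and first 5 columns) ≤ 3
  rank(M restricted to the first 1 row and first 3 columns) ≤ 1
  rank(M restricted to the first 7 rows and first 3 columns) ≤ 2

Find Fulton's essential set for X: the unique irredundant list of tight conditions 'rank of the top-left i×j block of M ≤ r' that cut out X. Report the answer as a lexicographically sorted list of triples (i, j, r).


The tightest implied rank at each (i,j), from the 19 conditions:

  0 1 1 1 1 1 1 1 1
  0 1 1 2 2 2 2 2 2
  0 1 1 2 2 3 3 3 3
  0 1 1 2 2 3 4 4 4
  1 2 2 3 3 4 5 5 5
  1 2 2 3 3 4 5 5 6
  1 2 2 3 4 5 6 6 7
  1 2 3 4 5 6 7 7 8
  1 2 3 4 5 6 7 8 9

so w = (2, 4, 6, 7, 1, 9, 5, 3, 8).

Fulton essential set (6 of the 13 Rothe cells):

[(4, 1, 0), (4, 3, 1), (4, 5, 2), (6, 5, 3), (6, 8, 5), (7, 3, 2)]


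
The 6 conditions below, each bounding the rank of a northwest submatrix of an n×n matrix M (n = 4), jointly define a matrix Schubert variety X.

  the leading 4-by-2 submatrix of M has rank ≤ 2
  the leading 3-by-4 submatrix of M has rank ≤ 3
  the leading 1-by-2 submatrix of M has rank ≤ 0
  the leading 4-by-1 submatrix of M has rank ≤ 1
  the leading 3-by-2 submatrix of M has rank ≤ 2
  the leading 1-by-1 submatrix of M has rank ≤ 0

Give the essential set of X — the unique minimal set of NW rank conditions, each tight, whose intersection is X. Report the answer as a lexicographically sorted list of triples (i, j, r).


Reconstructing r_w from the 6 given conditions:

  i=1: 0, 0, 1, 1
  i=2: 1, 1, 2, 2
  i=3: 1, 2, 3, 3
  i=4: 1, 2, 3, 4

second differences of R give the permutation w = (3, 1, 2, 4).

1 SE-corner of the 2-cell Rothe diagram gives Ess(w):

[(1, 2, 0)]


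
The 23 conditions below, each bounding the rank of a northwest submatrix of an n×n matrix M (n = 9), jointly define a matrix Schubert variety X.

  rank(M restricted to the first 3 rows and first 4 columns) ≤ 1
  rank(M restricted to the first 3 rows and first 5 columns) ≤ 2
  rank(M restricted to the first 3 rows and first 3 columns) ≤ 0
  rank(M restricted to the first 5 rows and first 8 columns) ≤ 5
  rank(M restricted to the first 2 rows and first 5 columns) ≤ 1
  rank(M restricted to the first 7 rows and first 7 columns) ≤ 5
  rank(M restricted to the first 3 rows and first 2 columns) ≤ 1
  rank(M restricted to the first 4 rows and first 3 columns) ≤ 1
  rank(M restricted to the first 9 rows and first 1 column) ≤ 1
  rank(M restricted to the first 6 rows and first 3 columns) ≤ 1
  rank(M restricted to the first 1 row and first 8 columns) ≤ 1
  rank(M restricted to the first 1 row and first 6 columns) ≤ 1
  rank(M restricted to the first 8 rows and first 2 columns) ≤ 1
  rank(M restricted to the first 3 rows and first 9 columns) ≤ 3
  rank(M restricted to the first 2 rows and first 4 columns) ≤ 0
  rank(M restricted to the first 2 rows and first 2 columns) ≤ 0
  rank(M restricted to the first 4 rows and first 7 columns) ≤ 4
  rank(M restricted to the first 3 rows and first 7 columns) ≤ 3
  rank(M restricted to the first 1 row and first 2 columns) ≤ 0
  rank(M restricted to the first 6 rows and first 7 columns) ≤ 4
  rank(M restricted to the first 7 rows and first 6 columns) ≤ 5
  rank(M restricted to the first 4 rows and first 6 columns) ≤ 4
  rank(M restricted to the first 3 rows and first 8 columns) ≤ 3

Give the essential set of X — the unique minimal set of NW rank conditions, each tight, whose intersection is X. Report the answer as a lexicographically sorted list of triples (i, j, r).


Rank table r_w(9×9) implied by the 23 constraints:

  0 0 0 0 1 1 1 1 1
  0 0 0 0 1 2 2 2 2
  0 0 0 1 2 3 3 3 3
  1 1 1 2 3 4 4 4 4
  1 1 1 2 3 4 4 5 5
  1 1 1 2 3 4 4 5 6
  1 1 2 3 4 5 5 6 7
  1 1 2 3 4 5 6 7 8
  1 2 3 4 5 6 7 8 9

giving w = (5, 6, 4, 1, 8, 9, 3, 7, 2) via Δ²R.

Fulton essential set (5 of the 19 Rothe cells):

[(2, 4, 0), (3, 3, 0), (6, 3, 1), (6, 7, 4), (8, 2, 1)]


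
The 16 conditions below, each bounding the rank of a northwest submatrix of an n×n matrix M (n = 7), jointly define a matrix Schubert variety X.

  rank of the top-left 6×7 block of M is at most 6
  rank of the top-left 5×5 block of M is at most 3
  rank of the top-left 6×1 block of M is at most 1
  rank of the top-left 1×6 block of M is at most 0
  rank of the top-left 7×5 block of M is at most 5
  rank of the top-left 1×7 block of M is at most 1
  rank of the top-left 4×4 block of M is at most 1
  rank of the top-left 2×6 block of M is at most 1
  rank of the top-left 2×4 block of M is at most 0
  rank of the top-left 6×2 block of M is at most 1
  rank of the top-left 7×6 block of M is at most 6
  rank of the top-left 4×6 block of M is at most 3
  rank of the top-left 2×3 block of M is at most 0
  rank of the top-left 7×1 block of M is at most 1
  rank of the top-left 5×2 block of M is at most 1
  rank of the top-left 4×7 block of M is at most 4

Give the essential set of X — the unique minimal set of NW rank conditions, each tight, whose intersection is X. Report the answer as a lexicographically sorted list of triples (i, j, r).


Reconstructing r_w from the 16 given conditions:

  R[1]: 0 | 0 | 0 | 0 | 0 | 0 | 1
  R[2]: 0 | 0 | 0 | 0 | 1 | 1 | 2
  R[3]: 1 | 1 | 1 | 1 | 2 | 2 | 3
  R[4]: 1 | 1 | 1 | 1 | 2 | 3 | 4
  R[5]: 1 | 1 | 2 | 2 | 3 | 4 | 5
  R[6]: 1 | 1 | 2 | 3 | 4 | 5 | 6
  R[7]: 1 | 2 | 3 | 4 | 5 | 6 | 7

giving w = (7, 5, 1, 6, 3, 4, 2) via Δ²R.

Fulton essential set (4 of the 15 Rothe cells):

[(1, 6, 0), (2, 4, 0), (4, 4, 1), (6, 2, 1)]


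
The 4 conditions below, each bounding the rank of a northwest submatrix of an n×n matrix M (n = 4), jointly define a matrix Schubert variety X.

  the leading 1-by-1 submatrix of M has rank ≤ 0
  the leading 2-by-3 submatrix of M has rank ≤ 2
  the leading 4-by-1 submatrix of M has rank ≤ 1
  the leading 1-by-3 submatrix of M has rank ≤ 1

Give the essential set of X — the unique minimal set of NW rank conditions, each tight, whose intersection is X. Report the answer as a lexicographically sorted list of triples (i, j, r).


Propagating the 4 rank bounds to every northwest block:

  row 1: 0 | 1 | 1 | 1
  row 2: 1 | 2 | 2 | 2
  row 3: 1 | 2 | 3 | 3
  row 4: 1 | 2 | 3 | 4

the unique w with this rank table is (2, 1, 3, 4).

Fulton essential set (the sole Rothe cell):

[(1, 1, 0)]


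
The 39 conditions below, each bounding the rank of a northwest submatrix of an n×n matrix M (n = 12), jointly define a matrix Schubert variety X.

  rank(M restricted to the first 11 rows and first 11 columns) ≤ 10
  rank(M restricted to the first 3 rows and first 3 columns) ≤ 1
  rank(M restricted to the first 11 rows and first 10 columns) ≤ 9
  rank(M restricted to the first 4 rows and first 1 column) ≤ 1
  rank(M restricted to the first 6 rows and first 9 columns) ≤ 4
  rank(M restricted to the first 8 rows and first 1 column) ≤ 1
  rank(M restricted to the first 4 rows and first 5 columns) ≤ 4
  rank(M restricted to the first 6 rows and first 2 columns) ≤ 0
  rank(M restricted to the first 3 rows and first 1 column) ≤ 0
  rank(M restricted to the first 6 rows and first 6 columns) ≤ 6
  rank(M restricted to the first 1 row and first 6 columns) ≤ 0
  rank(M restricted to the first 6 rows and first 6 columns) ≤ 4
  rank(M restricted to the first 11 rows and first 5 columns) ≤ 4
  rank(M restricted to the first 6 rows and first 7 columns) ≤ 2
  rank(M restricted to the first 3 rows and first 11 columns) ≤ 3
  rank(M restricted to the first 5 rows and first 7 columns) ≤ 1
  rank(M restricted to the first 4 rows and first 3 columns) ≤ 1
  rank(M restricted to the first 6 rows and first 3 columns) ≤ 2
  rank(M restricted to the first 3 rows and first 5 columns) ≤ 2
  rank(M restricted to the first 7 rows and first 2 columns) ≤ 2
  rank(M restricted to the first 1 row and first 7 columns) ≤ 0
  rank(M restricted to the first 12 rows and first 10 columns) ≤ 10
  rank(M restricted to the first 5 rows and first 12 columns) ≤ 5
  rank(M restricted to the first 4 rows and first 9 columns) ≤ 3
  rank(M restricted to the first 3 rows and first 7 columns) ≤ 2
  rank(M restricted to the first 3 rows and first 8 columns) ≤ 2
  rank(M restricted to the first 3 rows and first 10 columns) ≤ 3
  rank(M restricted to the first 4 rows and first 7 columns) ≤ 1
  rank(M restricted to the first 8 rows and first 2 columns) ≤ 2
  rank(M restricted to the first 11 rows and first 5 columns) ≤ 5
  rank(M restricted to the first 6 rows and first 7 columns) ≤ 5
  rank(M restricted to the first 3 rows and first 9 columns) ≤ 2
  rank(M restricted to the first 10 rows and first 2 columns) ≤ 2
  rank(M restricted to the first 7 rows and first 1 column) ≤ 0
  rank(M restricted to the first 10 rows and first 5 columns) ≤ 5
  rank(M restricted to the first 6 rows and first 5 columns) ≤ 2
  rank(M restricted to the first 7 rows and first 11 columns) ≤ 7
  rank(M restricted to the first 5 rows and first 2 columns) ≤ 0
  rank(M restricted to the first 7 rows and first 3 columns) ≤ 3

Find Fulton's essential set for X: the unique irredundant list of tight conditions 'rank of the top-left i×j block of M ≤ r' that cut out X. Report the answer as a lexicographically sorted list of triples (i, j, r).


Propagating the 39 rank bounds to every northwest block:

  R[1]: 0  0  0  0  0  0  0  1  1  1  1  1
  R[2]: 0  0  1  1  1  1  1  2  2  2  2  2
  R[3]: 0  0  1  1  1  1  1  2  2  3  3  3
  R[4]: 0  0  1  1  1  1  1  2  3  4  4  4
  R[5]: 0  0  1  1  1  1  1  2  3  4  5  5
  R[6]: 0  0  1  2  2  2  2  3  4  5  6  6
  R[7]: 0  1  2  3  3  3  3  4  5  6  7  7
  R[8]: 1  2  3  4  4  4  4  5  6  7  8  8
  R[9]: 1  2  3  4  4  5  5  6  7  8  9  9
  R[10]: 1  2  3  4  4  5  6  7  8  9  10  10
  R[11]: 1  2  3  4  4  5  6  7  8  9  10  11
  R[12]: 1  2  3  4  5  6  7  8  9  10  11  12

hence w(1..12) = (8, 3, 10, 9, 11, 4, 2, 1, 6, 7, 12, 5).

Rothe diagram D(w) (34 cells), 6 SE-corners (essential conditions):

[(1, 7, 0), (3, 9, 2), (5, 7, 1), (6, 2, 0), (7, 1, 0), (11, 5, 4)]


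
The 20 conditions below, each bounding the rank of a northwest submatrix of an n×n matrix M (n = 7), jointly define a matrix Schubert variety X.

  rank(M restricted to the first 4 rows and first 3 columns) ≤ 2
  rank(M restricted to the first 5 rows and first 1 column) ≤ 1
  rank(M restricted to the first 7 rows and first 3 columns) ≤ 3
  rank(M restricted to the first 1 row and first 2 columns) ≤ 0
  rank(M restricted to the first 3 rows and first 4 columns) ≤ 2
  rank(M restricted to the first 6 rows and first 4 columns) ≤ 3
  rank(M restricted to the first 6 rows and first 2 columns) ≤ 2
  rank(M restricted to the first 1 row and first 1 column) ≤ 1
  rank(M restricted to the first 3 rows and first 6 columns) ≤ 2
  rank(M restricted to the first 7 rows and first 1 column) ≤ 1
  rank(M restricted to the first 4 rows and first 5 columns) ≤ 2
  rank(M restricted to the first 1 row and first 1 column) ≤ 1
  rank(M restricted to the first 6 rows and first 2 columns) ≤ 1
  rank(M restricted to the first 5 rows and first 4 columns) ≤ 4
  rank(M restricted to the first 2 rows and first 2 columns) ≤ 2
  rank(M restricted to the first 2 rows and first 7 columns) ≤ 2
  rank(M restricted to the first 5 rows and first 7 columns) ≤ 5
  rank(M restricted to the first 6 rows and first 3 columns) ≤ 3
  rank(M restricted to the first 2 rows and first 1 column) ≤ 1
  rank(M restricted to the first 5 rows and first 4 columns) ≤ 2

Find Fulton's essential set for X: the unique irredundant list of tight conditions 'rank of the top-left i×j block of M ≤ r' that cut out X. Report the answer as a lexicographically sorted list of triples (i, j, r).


Reconstructing r_w from the 20 given conditions:

  row 1: 0, 0, 1, 1, 1, 1, 1
  row 2: 1, 1, 2, 2, 2, 2, 2
  row 3: 1, 1, 2, 2, 2, 2, 3
  row 4: 1, 1, 2, 2, 2, 3, 4
  row 5: 1, 1, 2, 2, 3, 4, 5
  row 6: 1, 1, 2, 3, 4, 5, 6
  row 7: 1, 2, 3, 4, 5, 6, 7

the unique w with this rank table is (3, 1, 7, 6, 5, 4, 2).

D(w) has 12 cells with 5 SE-corners; essential set:

[(1, 2, 0), (3, 6, 2), (4, 5, 2), (5, 4, 2), (6, 2, 1)]


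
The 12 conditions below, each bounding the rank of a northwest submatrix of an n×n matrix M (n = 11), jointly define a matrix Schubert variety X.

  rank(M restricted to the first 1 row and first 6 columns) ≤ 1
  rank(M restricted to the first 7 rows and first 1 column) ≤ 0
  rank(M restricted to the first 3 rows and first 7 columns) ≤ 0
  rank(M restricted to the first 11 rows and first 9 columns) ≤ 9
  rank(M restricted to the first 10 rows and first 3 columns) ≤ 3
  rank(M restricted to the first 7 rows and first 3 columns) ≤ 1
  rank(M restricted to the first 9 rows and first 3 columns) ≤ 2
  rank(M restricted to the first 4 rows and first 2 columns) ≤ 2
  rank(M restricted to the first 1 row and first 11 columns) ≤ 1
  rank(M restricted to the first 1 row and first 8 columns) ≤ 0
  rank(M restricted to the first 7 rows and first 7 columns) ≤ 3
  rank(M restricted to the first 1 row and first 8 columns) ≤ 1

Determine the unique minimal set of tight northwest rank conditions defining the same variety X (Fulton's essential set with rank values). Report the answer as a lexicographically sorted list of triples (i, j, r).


Recovering R(i,j) via the rank-extension bound from the 12 conditions:

  i=1: 0, 0, 0, 0, 0, 0, 0, 0, 1, 1, 1
  i=2: 0, 0, 0, 0, 0, 0, 0, 1, 2, 2, 2
  i=3: 0, 0, 0, 0, 0, 0, 0, 1, 2, 3, 3
  i=4: 0, 1, 1, 1, 1, 1, 1, 2, 3, 4, 4
  i=5: 0, 1, 1, 2, 2, 2, 2, 3, 4, 5, 5
  i=6: 0, 1, 1, 2, 3, 3, 3, 4, 5, 6, 6
  i=7: 0, 1, 1, 2, 3, 3, 3, 4, 5, 6, 7
  i=8: 1, 2, 2, 3, 4, 4, 4, 5, 6, 7, 8
  i=9: 1, 2, 2, 3, 4, 5, 5, 6, 7, 8, 9
  i=10: 1, 2, 3, 4, 5, 6, 6, 7, 8, 9, 10
  i=11: 1, 2, 3, 4, 5, 6, 7, 8, 9, 10, 11

so w = (9, 8, 10, 2, 4, 5, 11, 1, 6, 3, 7).

Fulton essential set (6 of the 32 Rothe cells):

[(1, 8, 0), (3, 7, 0), (7, 1, 0), (7, 3, 1), (7, 7, 3), (9, 3, 2)]


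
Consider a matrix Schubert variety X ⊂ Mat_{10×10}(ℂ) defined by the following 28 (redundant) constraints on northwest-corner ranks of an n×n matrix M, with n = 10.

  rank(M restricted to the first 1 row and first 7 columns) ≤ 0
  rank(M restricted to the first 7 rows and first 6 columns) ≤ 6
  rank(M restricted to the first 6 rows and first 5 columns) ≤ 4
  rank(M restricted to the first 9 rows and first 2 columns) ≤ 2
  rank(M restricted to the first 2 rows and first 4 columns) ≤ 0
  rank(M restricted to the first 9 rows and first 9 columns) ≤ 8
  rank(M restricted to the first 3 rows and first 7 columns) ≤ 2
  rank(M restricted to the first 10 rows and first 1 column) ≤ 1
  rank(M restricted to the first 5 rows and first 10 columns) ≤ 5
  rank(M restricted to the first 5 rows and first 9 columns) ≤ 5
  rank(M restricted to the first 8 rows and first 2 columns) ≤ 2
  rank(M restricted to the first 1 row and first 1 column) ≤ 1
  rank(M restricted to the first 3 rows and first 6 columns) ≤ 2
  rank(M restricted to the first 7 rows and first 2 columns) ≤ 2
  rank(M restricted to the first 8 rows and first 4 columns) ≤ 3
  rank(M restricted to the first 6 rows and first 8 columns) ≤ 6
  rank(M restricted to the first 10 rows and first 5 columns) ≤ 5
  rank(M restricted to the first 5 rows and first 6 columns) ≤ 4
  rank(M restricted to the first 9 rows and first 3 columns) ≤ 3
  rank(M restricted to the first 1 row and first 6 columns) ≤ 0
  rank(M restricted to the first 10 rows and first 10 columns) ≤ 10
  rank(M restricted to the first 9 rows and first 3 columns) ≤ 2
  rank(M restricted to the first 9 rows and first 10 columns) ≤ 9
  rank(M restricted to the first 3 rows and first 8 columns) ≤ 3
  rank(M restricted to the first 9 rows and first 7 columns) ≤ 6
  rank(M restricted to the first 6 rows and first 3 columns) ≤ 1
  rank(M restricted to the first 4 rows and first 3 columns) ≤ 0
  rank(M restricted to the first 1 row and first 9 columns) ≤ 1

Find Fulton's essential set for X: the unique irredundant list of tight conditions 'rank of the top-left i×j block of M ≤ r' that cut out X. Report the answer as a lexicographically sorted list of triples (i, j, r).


The tightest implied rank at each (i,j), from the 28 conditions:

  i=1: 0 0 0 0 0 0 0 1 1 1
  i=2: 0 0 0 0 1 1 1 2 2 2
  i=3: 0 0 0 1 2 2 2 3 3 3
  i=4: 0 0 0 1 2 3 3 4 4 4
  i=5: 1 1 1 2 3 4 4 5 5 5
  i=6: 1 1 1 2 3 4 5 6 6 6
  i=7: 1 2 2 3 4 5 6 7 7 7
  i=8: 1 2 2 3 4 5 6 7 8 8
  i=9: 1 2 2 3 4 5 6 7 8 9
  i=10: 1 2 3 4 5 6 7 8 9 10

hence w(1..10) = (8, 5, 4, 6, 1, 7, 2, 9, 10, 3).

D(w) has 21 cells with 5 SE-corners; essential set:

[(1, 7, 0), (2, 4, 0), (4, 3, 0), (6, 3, 1), (9, 3, 2)]


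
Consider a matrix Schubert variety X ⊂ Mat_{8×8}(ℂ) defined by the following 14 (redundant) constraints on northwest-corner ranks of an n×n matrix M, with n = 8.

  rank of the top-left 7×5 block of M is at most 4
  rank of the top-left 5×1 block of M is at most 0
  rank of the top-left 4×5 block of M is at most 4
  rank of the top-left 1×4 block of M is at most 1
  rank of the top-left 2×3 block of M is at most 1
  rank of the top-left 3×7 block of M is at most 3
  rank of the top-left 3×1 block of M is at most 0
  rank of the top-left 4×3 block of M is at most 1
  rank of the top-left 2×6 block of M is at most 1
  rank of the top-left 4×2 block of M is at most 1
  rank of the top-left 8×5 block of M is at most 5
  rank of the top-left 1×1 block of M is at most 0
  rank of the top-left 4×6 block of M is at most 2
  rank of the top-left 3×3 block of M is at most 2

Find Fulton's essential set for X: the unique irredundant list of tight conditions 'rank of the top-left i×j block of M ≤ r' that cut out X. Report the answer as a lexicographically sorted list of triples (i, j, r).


Rank table r_w(8×8) implied by the 14 constraints:

  R[1]: 0  1  1  1  1  1  1  1
  R[2]: 0  1  1  1  1  1  2  2
  R[3]: 0  1  1  2  2  2  3  3
  R[4]: 0  1  1  2  2  2  3  4
  R[5]: 0  1  2  3  3  3  4  5
  R[6]: 1  2  3  4  4  4  5  6
  R[7]: 1  2  3  4  4  5  6  7
  R[8]: 1  2  3  4  5  6  7  8

so w = (2, 7, 4, 8, 3, 1, 6, 5).

5 SE-corners of the 14-cell Rothe diagram give Ess(w):

[(2, 6, 1), (4, 3, 1), (4, 6, 2), (5, 1, 0), (7, 5, 4)]


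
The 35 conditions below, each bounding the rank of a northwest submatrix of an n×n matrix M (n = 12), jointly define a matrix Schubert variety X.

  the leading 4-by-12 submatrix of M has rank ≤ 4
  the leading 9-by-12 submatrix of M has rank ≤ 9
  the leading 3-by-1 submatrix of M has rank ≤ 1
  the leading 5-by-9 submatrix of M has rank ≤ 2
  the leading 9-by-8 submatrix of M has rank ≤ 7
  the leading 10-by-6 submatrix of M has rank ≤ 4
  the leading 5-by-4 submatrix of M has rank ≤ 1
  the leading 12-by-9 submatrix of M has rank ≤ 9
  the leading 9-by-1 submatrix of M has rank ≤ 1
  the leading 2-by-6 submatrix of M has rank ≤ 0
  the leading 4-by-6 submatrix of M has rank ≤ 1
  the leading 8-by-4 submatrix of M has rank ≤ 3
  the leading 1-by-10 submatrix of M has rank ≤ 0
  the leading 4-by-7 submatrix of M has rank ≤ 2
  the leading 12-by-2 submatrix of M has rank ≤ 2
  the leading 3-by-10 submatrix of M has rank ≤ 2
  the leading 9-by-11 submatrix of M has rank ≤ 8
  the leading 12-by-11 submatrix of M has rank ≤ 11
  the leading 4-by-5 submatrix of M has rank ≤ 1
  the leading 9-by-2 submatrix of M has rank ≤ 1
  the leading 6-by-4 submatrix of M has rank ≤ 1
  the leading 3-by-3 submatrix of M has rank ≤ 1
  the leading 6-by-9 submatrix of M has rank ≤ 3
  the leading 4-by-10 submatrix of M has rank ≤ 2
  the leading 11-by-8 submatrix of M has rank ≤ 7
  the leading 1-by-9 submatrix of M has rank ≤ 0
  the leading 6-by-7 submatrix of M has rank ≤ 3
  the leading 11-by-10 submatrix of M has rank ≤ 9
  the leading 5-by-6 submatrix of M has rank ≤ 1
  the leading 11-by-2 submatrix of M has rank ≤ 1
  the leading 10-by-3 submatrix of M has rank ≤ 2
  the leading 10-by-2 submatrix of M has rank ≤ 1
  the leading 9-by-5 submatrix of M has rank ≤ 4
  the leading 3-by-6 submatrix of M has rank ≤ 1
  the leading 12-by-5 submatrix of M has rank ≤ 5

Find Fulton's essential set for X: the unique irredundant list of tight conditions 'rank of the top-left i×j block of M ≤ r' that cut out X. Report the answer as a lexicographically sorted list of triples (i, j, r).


Reconstructing r_w from the 35 given conditions:

  R[1]: 0, 0, 0, 0, 0, 0, 0, 0, 0, 0, 1, 1
  R[2]: 0, 0, 0, 0, 0, 0, 1, 1, 1, 1, 2, 2
  R[3]: 1, 1, 1, 1, 1, 1, 2, 2, 2, 2, 3, 3
  R[4]: 1, 1, 1, 1, 1, 1, 2, 2, 2, 2, 3, 4
  R[5]: 1, 1, 1, 1, 1, 1, 2, 2, 2, 3, 4, 5
  R[6]: 1, 1, 1, 1, 2, 2, 3, 3, 3, 4, 5, 6
  R[7]: 1, 1, 2, 2, 3, 3, 4, 4, 4, 5, 6, 7
  R[8]: 1, 1, 2, 3, 4, 4, 5, 5, 5, 6, 7, 8
  R[9]: 1, 1, 2, 3, 4, 4, 5, 6, 6, 7, 8, 9
  R[10]: 1, 1, 2, 3, 4, 4, 5, 6, 7, 8, 9, 10
  R[11]: 1, 1, 2, 3, 4, 5, 6, 7, 8, 9, 10, 11
  R[12]: 1, 2, 3, 4, 5, 6, 7, 8, 9, 10, 11, 12

giving w = (11, 7, 1, 12, 10, 5, 3, 4, 8, 9, 6, 2) via Δ²R.

|D(w)|=41, |Ess(w)|=8:

[(1, 10, 0), (2, 6, 0), (4, 10, 2), (5, 6, 1), (5, 9, 2), (6, 4, 1), (10, 6, 4), (11, 2, 1)]


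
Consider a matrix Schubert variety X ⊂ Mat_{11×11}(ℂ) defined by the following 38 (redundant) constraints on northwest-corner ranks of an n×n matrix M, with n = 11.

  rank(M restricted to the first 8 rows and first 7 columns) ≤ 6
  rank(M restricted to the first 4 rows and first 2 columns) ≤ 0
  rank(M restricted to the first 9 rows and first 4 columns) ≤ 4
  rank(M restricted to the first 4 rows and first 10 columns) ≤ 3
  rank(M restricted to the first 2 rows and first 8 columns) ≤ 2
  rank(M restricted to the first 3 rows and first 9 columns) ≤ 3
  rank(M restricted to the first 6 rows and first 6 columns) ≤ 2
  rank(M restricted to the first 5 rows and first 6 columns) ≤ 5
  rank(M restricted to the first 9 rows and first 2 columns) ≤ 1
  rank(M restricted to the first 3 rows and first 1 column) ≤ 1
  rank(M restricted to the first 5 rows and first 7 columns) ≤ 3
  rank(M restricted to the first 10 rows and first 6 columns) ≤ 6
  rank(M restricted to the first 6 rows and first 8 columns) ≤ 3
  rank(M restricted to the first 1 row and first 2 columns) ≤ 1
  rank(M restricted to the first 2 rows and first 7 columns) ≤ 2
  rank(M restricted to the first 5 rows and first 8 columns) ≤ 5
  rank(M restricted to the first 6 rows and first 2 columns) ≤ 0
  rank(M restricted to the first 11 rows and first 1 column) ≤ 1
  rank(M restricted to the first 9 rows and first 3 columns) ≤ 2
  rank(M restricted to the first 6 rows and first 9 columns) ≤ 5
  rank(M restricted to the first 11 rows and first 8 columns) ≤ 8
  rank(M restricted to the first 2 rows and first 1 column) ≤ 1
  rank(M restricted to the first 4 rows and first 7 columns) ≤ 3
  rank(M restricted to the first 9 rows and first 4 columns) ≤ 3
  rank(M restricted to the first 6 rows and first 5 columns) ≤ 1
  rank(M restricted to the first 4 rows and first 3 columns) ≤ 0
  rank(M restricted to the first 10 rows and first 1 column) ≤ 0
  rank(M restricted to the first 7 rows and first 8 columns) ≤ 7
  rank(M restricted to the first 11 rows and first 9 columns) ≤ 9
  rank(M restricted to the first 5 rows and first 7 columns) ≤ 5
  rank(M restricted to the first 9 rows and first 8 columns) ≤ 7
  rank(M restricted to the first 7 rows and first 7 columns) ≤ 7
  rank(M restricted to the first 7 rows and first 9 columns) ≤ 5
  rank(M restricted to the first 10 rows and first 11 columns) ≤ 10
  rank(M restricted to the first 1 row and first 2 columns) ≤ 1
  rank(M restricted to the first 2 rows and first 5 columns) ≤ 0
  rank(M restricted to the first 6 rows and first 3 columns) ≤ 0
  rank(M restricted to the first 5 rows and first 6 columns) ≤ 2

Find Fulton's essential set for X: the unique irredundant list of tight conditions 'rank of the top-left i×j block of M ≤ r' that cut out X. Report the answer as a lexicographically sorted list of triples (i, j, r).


Reconstructing r_w from the 38 given conditions:

  0  0  0  0  0  1  1  1  1  1  1
  0  0  0  0  0  1  2  2  2  2  2
  0  0  0  1  1  2  3  3  3  3  3
  0  0  0  1  1  2  3  3  3  3  4
  0  0  0  1  1  2  3  3  4  4  5
  0  0  0  1  1  2  3  3  4  5  6
  0  1  1  2  2  3  4  4  5  6  7
  0  1  2  3  3  4  5  5  6  7  8
  0  1  2  3  4  5  6  6  7  8  9
  0  1  2  3  4  5  6  7  8  9  10
  1  2  3  4  5  6  7  8  9  10  11

so w = (6, 7, 4, 11, 9, 10, 2, 3, 5, 8, 1).

D(w) has 34 cells with 6 SE-corners; essential set:

[(2, 5, 0), (4, 10, 3), (6, 3, 0), (6, 5, 1), (6, 8, 3), (10, 1, 0)]


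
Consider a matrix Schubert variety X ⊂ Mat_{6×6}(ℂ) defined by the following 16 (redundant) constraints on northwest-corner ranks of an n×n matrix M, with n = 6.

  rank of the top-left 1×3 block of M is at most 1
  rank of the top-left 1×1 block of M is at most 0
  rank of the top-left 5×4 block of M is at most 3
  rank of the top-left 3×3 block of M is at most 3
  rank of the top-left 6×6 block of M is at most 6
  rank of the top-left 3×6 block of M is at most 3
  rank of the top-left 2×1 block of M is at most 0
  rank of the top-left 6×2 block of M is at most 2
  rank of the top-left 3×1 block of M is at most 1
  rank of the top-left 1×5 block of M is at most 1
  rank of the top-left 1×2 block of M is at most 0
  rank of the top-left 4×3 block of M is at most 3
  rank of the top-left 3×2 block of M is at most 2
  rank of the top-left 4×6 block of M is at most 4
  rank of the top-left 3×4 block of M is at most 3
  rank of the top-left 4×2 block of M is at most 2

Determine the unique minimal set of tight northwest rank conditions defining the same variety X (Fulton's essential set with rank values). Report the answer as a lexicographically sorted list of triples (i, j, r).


The tightest implied rank at each (i,j), from the 16 conditions:

  R[1]: 0  0  1  1  1  1
  R[2]: 0  1  2  2  2  2
  R[3]: 1  2  3  3  3  3
  R[4]: 1  2  3  3  4  4
  R[5]: 1  2  3  3  4  5
  R[6]: 1  2  3  4  5  6

hence w(1..6) = (3, 2, 1, 5, 6, 4).

|D(w)|=5, |Ess(w)|=3:

[(1, 2, 0), (2, 1, 0), (5, 4, 3)]


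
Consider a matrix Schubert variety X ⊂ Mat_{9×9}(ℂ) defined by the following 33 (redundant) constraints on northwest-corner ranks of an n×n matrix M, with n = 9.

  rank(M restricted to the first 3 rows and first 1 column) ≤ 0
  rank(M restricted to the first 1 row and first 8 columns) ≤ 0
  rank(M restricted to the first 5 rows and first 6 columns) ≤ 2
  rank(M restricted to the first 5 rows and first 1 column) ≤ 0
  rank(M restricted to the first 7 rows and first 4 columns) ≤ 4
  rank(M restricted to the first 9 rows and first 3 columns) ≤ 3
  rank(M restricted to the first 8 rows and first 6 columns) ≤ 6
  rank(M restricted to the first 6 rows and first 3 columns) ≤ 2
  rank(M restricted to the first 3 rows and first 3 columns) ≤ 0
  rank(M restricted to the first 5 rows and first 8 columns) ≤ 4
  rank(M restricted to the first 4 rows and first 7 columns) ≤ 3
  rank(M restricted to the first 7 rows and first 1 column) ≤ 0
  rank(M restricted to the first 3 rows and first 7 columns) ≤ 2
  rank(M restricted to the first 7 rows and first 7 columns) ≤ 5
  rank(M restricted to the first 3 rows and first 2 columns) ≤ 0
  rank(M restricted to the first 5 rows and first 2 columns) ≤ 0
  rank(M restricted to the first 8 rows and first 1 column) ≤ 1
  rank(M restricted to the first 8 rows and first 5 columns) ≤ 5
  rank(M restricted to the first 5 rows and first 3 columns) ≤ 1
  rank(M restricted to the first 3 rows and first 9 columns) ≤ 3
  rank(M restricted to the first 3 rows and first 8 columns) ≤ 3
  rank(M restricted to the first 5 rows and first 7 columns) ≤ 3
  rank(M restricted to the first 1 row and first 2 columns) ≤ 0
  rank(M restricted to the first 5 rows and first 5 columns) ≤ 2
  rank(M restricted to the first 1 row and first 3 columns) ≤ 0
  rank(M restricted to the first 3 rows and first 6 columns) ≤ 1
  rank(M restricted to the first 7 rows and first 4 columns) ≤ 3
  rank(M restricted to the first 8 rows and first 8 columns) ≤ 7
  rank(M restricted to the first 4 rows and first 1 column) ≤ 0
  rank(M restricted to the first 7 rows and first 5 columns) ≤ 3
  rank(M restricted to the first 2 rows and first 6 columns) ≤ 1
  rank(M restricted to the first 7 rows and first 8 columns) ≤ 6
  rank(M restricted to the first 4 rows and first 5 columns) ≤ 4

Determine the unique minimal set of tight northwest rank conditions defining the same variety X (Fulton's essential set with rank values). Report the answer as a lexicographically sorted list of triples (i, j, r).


Propagating the 33 rank bounds to every northwest block:

  0  0  0  0  0  0  0  0  1
  0  0  0  1  1  1  1  1  2
  0  0  0  1  1  1  2  2  3
  0  0  1  2  2  2  3  3  4
  0  0  1  2  2  2  3  4  5
  0  1  2  3  3  3  4  5  6
  0  1  2  3  3  4  5  6  7
  1  2  3  4  4  5  6  7  8
  1  2  3  4  5  6  7  8  9

hence w(1..9) = (9, 4, 7, 3, 8, 2, 6, 1, 5).

D(w) has 25 cells with 7 SE-corners; essential set:

[(1, 8, 0), (3, 3, 0), (3, 6, 1), (5, 2, 0), (5, 6, 2), (7, 1, 0), (7, 5, 3)]


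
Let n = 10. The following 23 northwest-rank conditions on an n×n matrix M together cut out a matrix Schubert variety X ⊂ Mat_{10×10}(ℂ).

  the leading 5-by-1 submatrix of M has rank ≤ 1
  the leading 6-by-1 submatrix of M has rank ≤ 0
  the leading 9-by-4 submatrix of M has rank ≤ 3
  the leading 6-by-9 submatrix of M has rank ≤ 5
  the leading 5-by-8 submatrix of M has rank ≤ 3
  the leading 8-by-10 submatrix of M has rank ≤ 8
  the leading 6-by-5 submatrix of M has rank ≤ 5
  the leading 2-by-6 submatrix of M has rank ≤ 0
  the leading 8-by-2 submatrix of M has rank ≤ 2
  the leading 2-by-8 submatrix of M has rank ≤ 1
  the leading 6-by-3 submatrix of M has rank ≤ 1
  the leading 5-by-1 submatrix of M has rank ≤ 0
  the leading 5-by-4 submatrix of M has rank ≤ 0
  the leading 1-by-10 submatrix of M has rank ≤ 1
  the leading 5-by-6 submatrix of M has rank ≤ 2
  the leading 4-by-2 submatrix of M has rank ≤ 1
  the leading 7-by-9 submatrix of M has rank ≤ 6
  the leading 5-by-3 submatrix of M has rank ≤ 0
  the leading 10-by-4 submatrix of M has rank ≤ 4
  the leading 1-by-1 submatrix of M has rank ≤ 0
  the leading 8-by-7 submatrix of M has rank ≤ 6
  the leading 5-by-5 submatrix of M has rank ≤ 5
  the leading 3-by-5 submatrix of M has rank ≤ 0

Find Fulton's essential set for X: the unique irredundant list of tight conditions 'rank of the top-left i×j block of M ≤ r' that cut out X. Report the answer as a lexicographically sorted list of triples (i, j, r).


Reconstructing r_w from the 23 given conditions:

  0, 0, 0, 0, 0, 0, 1, 1, 1, 1
  0, 0, 0, 0, 0, 0, 1, 1, 2, 2
  0, 0, 0, 0, 0, 1, 2, 2, 3, 3
  0, 0, 0, 0, 1, 2, 3, 3, 4, 4
  0, 0, 0, 0, 1, 2, 3, 3, 4, 5
  0, 1, 1, 1, 2, 3, 4, 4, 5, 6
  1, 2, 2, 2, 3, 4, 5, 5, 6, 7
  1, 2, 3, 3, 4, 5, 6, 6, 7, 8
  1, 2, 3, 3, 4, 5, 6, 7, 8, 9
  1, 2, 3, 4, 5, 6, 7, 8, 9, 10

reading off 1-entries of Δ²R: w = (7, 9, 6, 5, 10, 2, 1, 3, 8, 4).

7 SE-corners of the 29-cell Rothe diagram give Ess(w):

[(2, 6, 0), (2, 8, 1), (3, 5, 0), (5, 4, 0), (5, 8, 3), (6, 1, 0), (9, 4, 3)]


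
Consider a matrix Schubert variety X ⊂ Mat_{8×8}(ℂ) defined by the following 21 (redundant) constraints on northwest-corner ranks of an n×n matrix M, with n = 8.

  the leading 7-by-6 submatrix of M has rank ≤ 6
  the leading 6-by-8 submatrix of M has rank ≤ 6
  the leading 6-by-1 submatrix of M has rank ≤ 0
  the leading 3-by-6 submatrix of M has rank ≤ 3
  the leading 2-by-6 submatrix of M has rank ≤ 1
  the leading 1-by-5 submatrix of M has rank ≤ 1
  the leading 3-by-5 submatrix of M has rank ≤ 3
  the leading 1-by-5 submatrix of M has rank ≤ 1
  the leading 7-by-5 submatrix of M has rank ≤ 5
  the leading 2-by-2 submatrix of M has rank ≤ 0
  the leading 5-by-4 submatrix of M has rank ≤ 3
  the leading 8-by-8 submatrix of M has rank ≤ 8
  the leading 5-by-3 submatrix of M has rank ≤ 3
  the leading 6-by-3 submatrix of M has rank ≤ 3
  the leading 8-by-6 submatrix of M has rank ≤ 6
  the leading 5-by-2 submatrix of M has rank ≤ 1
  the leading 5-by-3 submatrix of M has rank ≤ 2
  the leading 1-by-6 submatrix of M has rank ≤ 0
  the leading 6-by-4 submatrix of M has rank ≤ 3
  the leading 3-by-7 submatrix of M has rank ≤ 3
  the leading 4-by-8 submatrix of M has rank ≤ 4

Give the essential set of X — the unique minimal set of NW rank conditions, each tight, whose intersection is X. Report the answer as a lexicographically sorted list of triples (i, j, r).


Propagating the 21 rank bounds to every northwest block:

  R[1]: 0 | 0 | 0 | 0 | 0 | 0 | 1 | 1
  R[2]: 0 | 0 | 1 | 1 | 1 | 1 | 2 | 2
  R[3]: 0 | 1 | 2 | 2 | 2 | 2 | 3 | 3
  R[4]: 0 | 1 | 2 | 3 | 3 | 3 | 4 | 4
  R[5]: 0 | 1 | 2 | 3 | 4 | 4 | 5 | 5
  R[6]: 0 | 1 | 2 | 3 | 4 | 5 | 6 | 6
  R[7]: 1 | 2 | 3 | 4 | 5 | 6 | 7 | 7
  R[8]: 1 | 2 | 3 | 4 | 5 | 6 | 7 | 8

so w = (7, 3, 2, 4, 5, 6, 1, 8).

ℓ(w)=12; the 3 essential cells (i,j,r):

[(1, 6, 0), (2, 2, 0), (6, 1, 0)]
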